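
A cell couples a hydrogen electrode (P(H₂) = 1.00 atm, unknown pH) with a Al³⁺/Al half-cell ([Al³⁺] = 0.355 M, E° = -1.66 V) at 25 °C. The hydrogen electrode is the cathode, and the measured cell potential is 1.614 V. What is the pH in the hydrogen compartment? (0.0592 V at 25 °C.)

pH = 0.93

E°_cell = 1.66 V and n = 6.
log Q = n(E° − E)/0.0592 = 6×(1.66 − 1.614)/0.0592 = 4.662.
With Q = [Al³⁺]^2·P(H₂)^3 / [H⁺]^6, solving for [H⁺] gives log[H⁺] = -0.927, so pH = 0.93.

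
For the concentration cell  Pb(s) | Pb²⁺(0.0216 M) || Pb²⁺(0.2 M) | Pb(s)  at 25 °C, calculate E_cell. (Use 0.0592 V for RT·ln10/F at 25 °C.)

Both half-cells are Pb²⁺/Pb, so E°_cell = 0. The concentrated side is the cathode; the cell reaction moves Pb²⁺ from high to low concentration with n = 2.
Q = [Pb²⁺]_dilute/[Pb²⁺]_conc = 0.0216/0.2 = 0.108.
E = 0 − (0.0592/2) log Q = −(0.0592/2)(-0.967) = 0.0286 V.

0.029 V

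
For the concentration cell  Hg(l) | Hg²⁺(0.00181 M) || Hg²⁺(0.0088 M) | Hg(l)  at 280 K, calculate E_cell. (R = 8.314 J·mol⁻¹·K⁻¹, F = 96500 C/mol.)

Both half-cells are Hg²⁺/Hg, so E°_cell = 0. The concentrated side is the cathode; the cell reaction moves Hg²⁺ from high to low concentration with n = 2.
Q = [Hg²⁺]_dilute/[Hg²⁺]_conc = 0.00181/0.0088 = 0.206.
E = 0 − (RT/nF) ln Q = −((8.314×280)/(2×96500))(-1.581) = 0.0191 V.

0.019 V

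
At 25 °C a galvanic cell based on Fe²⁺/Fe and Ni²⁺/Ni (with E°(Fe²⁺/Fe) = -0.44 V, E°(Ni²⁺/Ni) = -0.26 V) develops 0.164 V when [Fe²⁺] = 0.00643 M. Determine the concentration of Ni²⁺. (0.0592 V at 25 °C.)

From the Nernst equation, log Q = n(E° − E)/0.0592 = 2(0.18 − 0.164)/0.0592 = 0.541, so Q = 3.47.
With Q = [Fe²⁺]/[Ni²⁺] and the known concentrations, [Ni²⁺] in the denominator gives [Ni²⁺] = 0.0019 M.

0.0019 M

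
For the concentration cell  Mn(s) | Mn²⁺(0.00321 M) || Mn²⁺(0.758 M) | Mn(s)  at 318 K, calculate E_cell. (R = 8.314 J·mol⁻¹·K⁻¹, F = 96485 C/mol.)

0.075 V

Both half-cells are Mn²⁺/Mn, so E°_cell = 0. The concentrated side is the cathode; the cell reaction moves Mn²⁺ from high to low concentration with n = 2.
Q = [Mn²⁺]_dilute/[Mn²⁺]_conc = 0.00321/0.758 = 0.00423.
E = 0 − (RT/nF) ln Q = −((8.314×318)/(2×96485))(-5.464) = 0.0749 V.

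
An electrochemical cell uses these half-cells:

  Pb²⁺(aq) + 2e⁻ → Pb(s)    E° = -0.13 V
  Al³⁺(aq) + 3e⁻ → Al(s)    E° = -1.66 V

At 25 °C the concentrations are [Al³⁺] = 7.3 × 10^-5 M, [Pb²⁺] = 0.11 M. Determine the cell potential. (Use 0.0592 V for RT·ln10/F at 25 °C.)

The Pb²⁺/Pb couple has the higher reduction potential and acts as the cathode, so E°_cell = -0.13 − (-1.66) = 1.53 V.
Balancing electrons gives n = 6; the reaction quotient is Q = [Al³⁺]^2/[Pb²⁺]^3 = 4 × 10^-6.
At 25 °C, E = E° − (0.0592/n) log Q = 1.53 − (0.0592/6)(-5.398) = 1.530 + 0.053 = 1.583 V.

1.58 V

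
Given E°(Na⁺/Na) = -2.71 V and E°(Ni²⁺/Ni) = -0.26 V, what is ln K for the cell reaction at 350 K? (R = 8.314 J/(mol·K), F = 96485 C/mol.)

E°_cell = -0.26 − (-2.71) = 2.45 V, with n = 2 electrons transferred.
At equilibrium E = 0, so the Nernst equation gives ln K = nFE°/RT = (2)(96485)(2.45)/((8.314)(350)) = 162.47.

ln K = 162.5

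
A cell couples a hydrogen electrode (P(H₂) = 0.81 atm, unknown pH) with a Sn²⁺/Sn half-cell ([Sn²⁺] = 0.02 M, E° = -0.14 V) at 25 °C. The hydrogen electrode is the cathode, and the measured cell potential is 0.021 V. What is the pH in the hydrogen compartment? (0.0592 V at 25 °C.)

pH = 2.91

E°_cell = 0.14 V and n = 2.
log Q = n(E° − E)/0.0592 = 2×(0.14 − 0.021)/0.0592 = 4.020.
With Q = [Sn²⁺]·P(H₂) / [H⁺]^2, solving for [H⁺] gives log[H⁺] = -2.905, so pH = 2.91.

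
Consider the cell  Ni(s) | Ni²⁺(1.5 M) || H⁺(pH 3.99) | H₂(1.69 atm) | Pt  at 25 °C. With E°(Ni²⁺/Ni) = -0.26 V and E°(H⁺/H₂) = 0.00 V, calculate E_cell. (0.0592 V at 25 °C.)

The hydrogen couple is the cathode, so E°_cell = 0.26 V; n = 2.
[H⁺] = 10^(−3.99) = 1 × 10^-4 M, and Q = [Ni²⁺]·P(H₂) / [H⁺]^2 = 2.42 × 10^8.
E = E° − (0.0592/2) log Q = 0.26 − (0.0592/2)(8.384) = 0.012 V.

0.012 V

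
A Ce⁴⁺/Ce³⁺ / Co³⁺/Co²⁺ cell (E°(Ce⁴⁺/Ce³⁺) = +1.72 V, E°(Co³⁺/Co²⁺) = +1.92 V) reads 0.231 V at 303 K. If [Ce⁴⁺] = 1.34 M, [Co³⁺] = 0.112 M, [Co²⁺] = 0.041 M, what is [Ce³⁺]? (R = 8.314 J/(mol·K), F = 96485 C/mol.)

1.6 M

From the Nernst equation, ln Q = nF(E° − E)/RT = 1×96485×(0.20 − 0.231)/(8.314×303) = -1.187, so Q = 0.305.
With Q = [Ce⁴⁺]·[Co²⁺]/([Ce³⁺]·[Co³⁺]) and the known concentrations, [Ce³⁺] in the denominator gives [Ce³⁺] = 1.6 M.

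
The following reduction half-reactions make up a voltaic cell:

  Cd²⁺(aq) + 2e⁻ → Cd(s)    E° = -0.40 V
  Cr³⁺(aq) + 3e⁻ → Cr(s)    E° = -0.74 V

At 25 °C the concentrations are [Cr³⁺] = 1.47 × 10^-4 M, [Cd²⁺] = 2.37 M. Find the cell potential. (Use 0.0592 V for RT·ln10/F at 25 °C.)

The Cd²⁺/Cd couple has the higher reduction potential and acts as the cathode, so E°_cell = -0.40 − (-0.74) = 0.34 V.
Balancing electrons gives n = 6; the reaction quotient is Q = [Cr³⁺]^2/[Cd²⁺]^3 = 1.62 × 10^-9.
At 25 °C, E = E° − (0.0592/n) log Q = 0.34 − (0.0592/6)(-8.790) = 0.340 + 0.087 = 0.427 V.

0.427 V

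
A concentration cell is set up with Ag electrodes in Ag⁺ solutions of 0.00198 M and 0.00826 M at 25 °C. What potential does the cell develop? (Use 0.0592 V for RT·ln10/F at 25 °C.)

Both half-cells are Ag⁺/Ag, so E°_cell = 0. The concentrated side is the cathode; the cell reaction moves Ag⁺ from high to low concentration with n = 1.
Q = [Ag⁺]_dilute/[Ag⁺]_conc = 0.00198/0.00826 = 0.240.
E = 0 − (0.0592/1) log Q = −(0.0592/1)(-0.620) = 0.0367 V.

0.037 V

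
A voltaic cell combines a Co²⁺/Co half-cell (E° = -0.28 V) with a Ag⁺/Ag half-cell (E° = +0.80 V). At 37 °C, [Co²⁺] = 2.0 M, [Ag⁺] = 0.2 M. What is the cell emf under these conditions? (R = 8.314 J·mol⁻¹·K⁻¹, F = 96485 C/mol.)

1.03 V

The Ag⁺/Ag couple has the higher reduction potential and acts as the cathode, so E°_cell = +0.80 − (-0.28) = 1.08 V.
Balancing electrons gives n = 2; the reaction quotient is Q = [Co²⁺]/[Ag⁺]^2 = 50.0.
E = E° − (RT/nF) ln Q = 1.08 − (8.314×310)/(2×96485) × (3.912) = 1.080 − 0.052 = 1.028 V.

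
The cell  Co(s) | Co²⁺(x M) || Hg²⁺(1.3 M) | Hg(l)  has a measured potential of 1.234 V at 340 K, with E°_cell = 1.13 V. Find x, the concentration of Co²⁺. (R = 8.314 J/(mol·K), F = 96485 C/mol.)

From the Nernst equation, ln Q = nF(E° − E)/RT = 2×96485×(1.13 − 1.234)/(8.314×340) = -7.100, so Q = 8.25 × 10^-4.
With Q = [Co²⁺]/[Hg²⁺] and the known concentrations, [Co²⁺] in the numerator gives [Co²⁺] = 0.0011 M.

0.0011 M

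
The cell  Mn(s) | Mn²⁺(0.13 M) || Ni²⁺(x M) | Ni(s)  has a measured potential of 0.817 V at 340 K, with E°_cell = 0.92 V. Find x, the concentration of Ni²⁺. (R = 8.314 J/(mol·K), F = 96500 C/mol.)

From the Nernst equation, ln Q = nF(E° − E)/RT = 2×96500×(0.92 − 0.817)/(8.314×340) = 7.032, so Q = 1130.
With Q = [Mn²⁺]/[Ni²⁺] and the known concentrations, [Ni²⁺] in the denominator gives [Ni²⁺] = 1.1 × 10^-4 M.

1.1 × 10^-4 M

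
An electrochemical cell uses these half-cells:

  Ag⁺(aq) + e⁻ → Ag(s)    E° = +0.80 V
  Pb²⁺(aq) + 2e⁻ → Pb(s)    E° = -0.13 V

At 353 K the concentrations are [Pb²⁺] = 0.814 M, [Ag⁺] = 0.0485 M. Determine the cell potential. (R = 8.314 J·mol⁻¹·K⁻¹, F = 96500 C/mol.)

0.841 V

The Ag⁺/Ag couple has the higher reduction potential and acts as the cathode, so E°_cell = +0.80 − (-0.13) = 0.93 V.
Balancing electrons gives n = 2; the reaction quotient is Q = [Pb²⁺]/[Ag⁺]^2 = 346.
E = E° − (RT/nF) ln Q = 0.93 − (8.314×353)/(2×96500) × (5.847) = 0.930 − 0.089 = 0.841 V.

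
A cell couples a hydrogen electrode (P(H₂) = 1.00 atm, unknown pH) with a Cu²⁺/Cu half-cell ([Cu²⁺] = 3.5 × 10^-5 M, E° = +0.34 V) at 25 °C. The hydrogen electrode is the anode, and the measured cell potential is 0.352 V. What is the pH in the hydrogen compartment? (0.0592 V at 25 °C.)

E°_cell = 0.34 V and n = 2.
log Q = n(E° − E)/0.0592 = 2×(0.34 − 0.352)/0.0592 = -0.405.
With Q = [H⁺]^2 / ([Cu²⁺]·P(H₂)), solving for [H⁺] gives log[H⁺] = -2.431, so pH = 2.43.

pH = 2.43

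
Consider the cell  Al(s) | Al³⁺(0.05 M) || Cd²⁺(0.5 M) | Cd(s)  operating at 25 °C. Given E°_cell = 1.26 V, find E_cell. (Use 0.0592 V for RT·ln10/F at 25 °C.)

Balancing electrons gives n = 6; the reaction quotient is Q = [Al³⁺]^2/[Cd²⁺]^3 = 0.0200.
At 25 °C, E = E° − (0.0592/n) log Q = 1.26 − (0.0592/6)(-1.699) = 1.260 + 0.017 = 1.277 V.

1.28 V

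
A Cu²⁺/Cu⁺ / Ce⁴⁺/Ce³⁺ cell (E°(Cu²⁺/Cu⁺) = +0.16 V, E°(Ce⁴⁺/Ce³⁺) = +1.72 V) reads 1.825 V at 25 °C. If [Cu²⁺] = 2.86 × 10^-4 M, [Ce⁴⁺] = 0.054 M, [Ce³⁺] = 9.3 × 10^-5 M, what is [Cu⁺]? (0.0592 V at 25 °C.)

0.015 M

From the Nernst equation, log Q = n(E° − E)/0.0592 = 1(1.56 − 1.825)/0.0592 = -4.476, so Q = 3.34 × 10^-5.
With Q = [Cu²⁺]·[Ce³⁺]/([Cu⁺]·[Ce⁴⁺]) and the known concentrations, [Cu⁺] in the denominator gives [Cu⁺] = 0.015 M.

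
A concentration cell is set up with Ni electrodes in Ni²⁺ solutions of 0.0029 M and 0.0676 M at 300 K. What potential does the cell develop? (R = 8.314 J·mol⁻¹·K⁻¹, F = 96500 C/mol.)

Both half-cells are Ni²⁺/Ni, so E°_cell = 0. The concentrated side is the cathode; the cell reaction moves Ni²⁺ from high to low concentration with n = 2.
Q = [Ni²⁺]_dilute/[Ni²⁺]_conc = 0.0029/0.0676 = 0.0429.
E = 0 − (RT/nF) ln Q = −((8.314×300)/(2×96500))(-3.149) = 0.0407 V.

0.041 V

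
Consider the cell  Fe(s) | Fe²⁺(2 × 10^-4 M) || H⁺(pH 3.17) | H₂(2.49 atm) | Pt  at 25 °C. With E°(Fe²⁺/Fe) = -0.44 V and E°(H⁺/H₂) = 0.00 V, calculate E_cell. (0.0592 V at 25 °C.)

The hydrogen couple is the cathode, so E°_cell = 0.44 V; n = 2.
[H⁺] = 10^(−3.17) = 6.8 × 10^-4 M, and Q = [Fe²⁺]·P(H₂) / [H⁺]^2 = 1090.
E = E° − (0.0592/2) log Q = 0.44 − (0.0592/2)(3.037) = 0.350 V.

0.35 V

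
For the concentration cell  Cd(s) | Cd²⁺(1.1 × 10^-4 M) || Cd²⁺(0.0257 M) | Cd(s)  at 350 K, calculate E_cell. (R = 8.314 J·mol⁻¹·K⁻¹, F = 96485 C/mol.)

0.082 V

Both half-cells are Cd²⁺/Cd, so E°_cell = 0. The concentrated side is the cathode; the cell reaction moves Cd²⁺ from high to low concentration with n = 2.
Q = [Cd²⁺]_dilute/[Cd²⁺]_conc = 1.1 × 10^-4/0.0257 = 0.00428.
E = 0 − (RT/nF) ln Q = −((8.314×350)/(2×96485))(-5.454) = 0.0822 V.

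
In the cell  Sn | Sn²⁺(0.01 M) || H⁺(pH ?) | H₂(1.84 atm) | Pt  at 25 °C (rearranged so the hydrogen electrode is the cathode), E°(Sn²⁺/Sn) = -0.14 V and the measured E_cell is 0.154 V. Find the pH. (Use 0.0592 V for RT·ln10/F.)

E°_cell = 0.14 V and n = 2.
log Q = n(E° − E)/0.0592 = 2×(0.14 − 0.154)/0.0592 = -0.473.
With Q = [Sn²⁺]·P(H₂) / [H⁺]^2, solving for [H⁺] gives log[H⁺] = -0.631, so pH = 0.63.

pH = 0.63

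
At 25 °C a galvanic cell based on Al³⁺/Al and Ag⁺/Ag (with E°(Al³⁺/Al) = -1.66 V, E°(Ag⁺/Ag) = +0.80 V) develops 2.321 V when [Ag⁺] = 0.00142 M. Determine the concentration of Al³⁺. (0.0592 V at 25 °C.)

0.032 M

From the Nernst equation, log Q = n(E° − E)/0.0592 = 3(2.46 − 2.321)/0.0592 = 7.044, so Q = 1.11 × 10^7.
With Q = [Al³⁺]/[Ag⁺]^3 and the known concentrations, [Al³⁺] in the numerator gives [Al³⁺] = 0.032 M.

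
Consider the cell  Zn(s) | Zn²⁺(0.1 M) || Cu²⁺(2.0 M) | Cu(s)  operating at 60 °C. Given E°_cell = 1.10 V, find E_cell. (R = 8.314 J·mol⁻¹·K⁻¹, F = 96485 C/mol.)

Balancing electrons gives n = 2; the reaction quotient is Q = [Zn²⁺]/[Cu²⁺] = 0.0500.
E = E° − (RT/nF) ln Q = 1.10 − (8.314×333)/(2×96485) × (-2.996) = 1.100 + 0.043 = 1.143 V.

1.14 V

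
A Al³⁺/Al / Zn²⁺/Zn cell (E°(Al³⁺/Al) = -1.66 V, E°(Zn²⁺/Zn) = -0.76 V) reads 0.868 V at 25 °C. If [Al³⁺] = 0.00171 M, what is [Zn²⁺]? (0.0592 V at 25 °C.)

0.0012 M

From the Nernst equation, log Q = n(E° − E)/0.0592 = 6(0.90 − 0.868)/0.0592 = 3.243, so Q = 1750.
With Q = [Al³⁺]^2/[Zn²⁺]^3 and the known concentrations, [Zn²⁺]^3 in the denominator gives [Zn²⁺] = 0.0012 M.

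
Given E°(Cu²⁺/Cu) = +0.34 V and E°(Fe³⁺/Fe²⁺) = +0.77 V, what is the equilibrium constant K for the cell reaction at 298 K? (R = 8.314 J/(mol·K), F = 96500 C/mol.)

3.5 × 10^14

E°_cell = +0.77 − (+0.34) = 0.43 V, with n = 2 electrons transferred.
At equilibrium E = 0, so the Nernst equation gives ln K = nFE°/RT = (2)(96500)(0.43)/((8.314)(298)) = 33.50.
K = e^33.50 = 3.5 × 10^14.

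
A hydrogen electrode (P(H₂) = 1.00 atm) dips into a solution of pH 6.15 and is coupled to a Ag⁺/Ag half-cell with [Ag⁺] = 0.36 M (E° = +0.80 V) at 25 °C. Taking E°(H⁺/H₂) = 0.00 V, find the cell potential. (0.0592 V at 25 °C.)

1.14 V

The Ag⁺/Ag couple is the cathode, so E°_cell = 0.80 V; n = 2.
[H⁺] = 10^(−6.15) = 7.1 × 10^-7 M, and Q = [H⁺]^2 / ([Ag⁺]^2·P(H₂)) = 3.87 × 10^-12.
E = E° − (0.0592/2) log Q = 0.80 − (0.0592/2)(-11.413) = 1.138 V.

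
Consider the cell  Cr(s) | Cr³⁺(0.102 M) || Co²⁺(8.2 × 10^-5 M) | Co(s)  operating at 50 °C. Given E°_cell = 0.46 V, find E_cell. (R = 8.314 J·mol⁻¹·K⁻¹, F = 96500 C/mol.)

0.350 V

Balancing electrons gives n = 6; the reaction quotient is Q = [Cr³⁺]^2/[Co²⁺]^3 = 1.89 × 10^10.
E = E° − (RT/nF) ln Q = 0.46 − (8.314×323)/(6×96500) × (23.661) = 0.460 − 0.110 = 0.350 V.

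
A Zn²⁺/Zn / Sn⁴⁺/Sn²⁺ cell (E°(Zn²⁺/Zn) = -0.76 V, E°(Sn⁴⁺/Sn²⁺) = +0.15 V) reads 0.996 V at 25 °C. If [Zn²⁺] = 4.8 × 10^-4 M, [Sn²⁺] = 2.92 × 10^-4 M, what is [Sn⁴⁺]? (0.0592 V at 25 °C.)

From the Nernst equation, log Q = n(E° − E)/0.0592 = 2(0.91 − 0.996)/0.0592 = -2.905, so Q = 0.00124.
With Q = [Zn²⁺]·[Sn²⁺]/[Sn⁴⁺] and the known concentrations, [Sn⁴⁺] in the denominator gives [Sn⁴⁺] = 1.1 × 10^-4 M.

1.1 × 10^-4 M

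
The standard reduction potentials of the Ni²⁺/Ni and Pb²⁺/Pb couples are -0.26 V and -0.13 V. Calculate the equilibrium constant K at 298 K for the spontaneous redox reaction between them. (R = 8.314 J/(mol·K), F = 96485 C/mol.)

2.5 × 10^4

E°_cell = -0.13 − (-0.26) = 0.13 V, with n = 2 electrons transferred.
At equilibrium E = 0, so the Nernst equation gives ln K = nFE°/RT = (2)(96485)(0.13)/((8.314)(298)) = 10.13.
K = e^10.13 = 2.5 × 10^4.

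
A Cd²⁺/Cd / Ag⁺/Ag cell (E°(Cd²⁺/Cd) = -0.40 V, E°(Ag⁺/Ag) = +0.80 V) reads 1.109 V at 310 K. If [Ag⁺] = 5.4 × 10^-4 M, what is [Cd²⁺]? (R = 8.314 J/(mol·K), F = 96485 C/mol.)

2.7 × 10^-4 M

From the Nernst equation, ln Q = nF(E° − E)/RT = 2×96485×(1.20 − 1.109)/(8.314×310) = 6.813, so Q = 910.
With Q = [Cd²⁺]/[Ag⁺]^2 and the known concentrations, [Cd²⁺] in the numerator gives [Cd²⁺] = 2.7 × 10^-4 M.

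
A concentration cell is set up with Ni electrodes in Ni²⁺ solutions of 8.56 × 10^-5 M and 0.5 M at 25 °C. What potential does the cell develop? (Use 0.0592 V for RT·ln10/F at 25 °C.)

Both half-cells are Ni²⁺/Ni, so E°_cell = 0. The concentrated side is the cathode; the cell reaction moves Ni²⁺ from high to low concentration with n = 2.
Q = [Ni²⁺]_dilute/[Ni²⁺]_conc = 8.56 × 10^-5/0.5 = 1.71 × 10^-4.
E = 0 − (0.0592/2) log Q = −(0.0592/2)(-3.766) = 0.1115 V.

0.11 V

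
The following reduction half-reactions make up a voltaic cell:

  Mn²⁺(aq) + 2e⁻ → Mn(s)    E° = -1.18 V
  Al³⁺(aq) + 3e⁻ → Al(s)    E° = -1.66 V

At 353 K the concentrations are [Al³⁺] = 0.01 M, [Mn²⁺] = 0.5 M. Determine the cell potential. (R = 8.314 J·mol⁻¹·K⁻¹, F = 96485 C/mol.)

The Mn²⁺/Mn couple has the higher reduction potential and acts as the cathode, so E°_cell = -1.18 − (-1.66) = 0.48 V.
Balancing electrons gives n = 6; the reaction quotient is Q = [Al³⁺]^2/[Mn²⁺]^3 = 8 × 10^-4.
E = E° − (RT/nF) ln Q = 0.48 − (8.314×353)/(6×96485) × (-7.131) = 0.480 + 0.036 = 0.516 V.

0.516 V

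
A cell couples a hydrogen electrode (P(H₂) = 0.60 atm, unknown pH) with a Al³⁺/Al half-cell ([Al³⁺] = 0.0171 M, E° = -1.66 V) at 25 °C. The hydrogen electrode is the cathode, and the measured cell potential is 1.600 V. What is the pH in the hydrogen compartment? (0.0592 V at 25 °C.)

pH = 1.71

E°_cell = 1.66 V and n = 6.
log Q = n(E° − E)/0.0592 = 6×(1.66 − 1.600)/0.0592 = 6.081.
With Q = [Al³⁺]^2·P(H₂)^3 / [H⁺]^6, solving for [H⁺] gives log[H⁺] = -1.713, so pH = 1.71.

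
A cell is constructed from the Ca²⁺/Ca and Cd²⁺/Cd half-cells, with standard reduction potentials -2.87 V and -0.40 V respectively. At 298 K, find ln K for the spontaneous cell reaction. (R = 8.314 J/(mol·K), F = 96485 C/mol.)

E°_cell = -0.40 − (-2.87) = 2.47 V, with n = 2 electrons transferred.
At equilibrium E = 0, so the Nernst equation gives ln K = nFE°/RT = (2)(96485)(2.47)/((8.314)(298)) = 192.38.

ln K = 192.4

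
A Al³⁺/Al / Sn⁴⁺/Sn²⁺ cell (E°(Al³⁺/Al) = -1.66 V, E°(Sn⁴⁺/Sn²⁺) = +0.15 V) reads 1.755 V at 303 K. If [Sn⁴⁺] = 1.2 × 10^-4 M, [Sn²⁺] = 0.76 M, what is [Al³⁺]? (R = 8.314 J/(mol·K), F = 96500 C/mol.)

From the Nernst equation, ln Q = nF(E° − E)/RT = 6×96500×(1.81 − 1.755)/(8.314×303) = 12.641, so Q = 3.09 × 10^5.
With Q = [Al³⁺]^2·[Sn²⁺]^3/[Sn⁴⁺]^3 and the known concentrations, [Al³⁺]^2 in the numerator gives [Al³⁺] = 0.0011 M.

0.0011 M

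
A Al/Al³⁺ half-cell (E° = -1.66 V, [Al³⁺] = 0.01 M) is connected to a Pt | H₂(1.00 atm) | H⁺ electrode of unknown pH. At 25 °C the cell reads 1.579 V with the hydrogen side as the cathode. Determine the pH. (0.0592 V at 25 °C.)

E°_cell = 1.66 V and n = 6.
log Q = n(E° − E)/0.0592 = 6×(1.66 − 1.579)/0.0592 = 8.209.
With Q = [Al³⁺]^2·P(H₂)^3 / [H⁺]^6, solving for [H⁺] gives log[H⁺] = -2.035, so pH = 2.03.

pH = 2.03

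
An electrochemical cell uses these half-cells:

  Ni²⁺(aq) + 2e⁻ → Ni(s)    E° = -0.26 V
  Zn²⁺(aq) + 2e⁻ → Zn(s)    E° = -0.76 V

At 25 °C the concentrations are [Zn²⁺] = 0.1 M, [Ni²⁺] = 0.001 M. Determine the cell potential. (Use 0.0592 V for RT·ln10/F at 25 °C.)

0.441 V

The Ni²⁺/Ni couple has the higher reduction potential and acts as the cathode, so E°_cell = -0.26 − (-0.76) = 0.50 V.
Balancing electrons gives n = 2; the reaction quotient is Q = [Zn²⁺]/[Ni²⁺] = 100.
At 25 °C, E = E° − (0.0592/n) log Q = 0.50 − (0.0592/2)(2.000) = 0.500 − 0.059 = 0.441 V.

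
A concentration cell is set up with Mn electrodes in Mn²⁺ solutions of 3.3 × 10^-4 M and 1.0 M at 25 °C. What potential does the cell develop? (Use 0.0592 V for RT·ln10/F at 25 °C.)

0.10 V

Both half-cells are Mn²⁺/Mn, so E°_cell = 0. The concentrated side is the cathode; the cell reaction moves Mn²⁺ from high to low concentration with n = 2.
Q = [Mn²⁺]_dilute/[Mn²⁺]_conc = 3.3 × 10^-4/1.0 = 3.3 × 10^-4.
E = 0 − (0.0592/2) log Q = −(0.0592/2)(-3.481) = 0.1030 V.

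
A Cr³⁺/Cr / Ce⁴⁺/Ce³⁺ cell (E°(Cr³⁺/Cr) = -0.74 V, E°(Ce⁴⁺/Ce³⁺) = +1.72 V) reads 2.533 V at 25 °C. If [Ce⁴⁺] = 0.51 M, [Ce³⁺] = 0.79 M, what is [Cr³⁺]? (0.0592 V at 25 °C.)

From the Nernst equation, log Q = n(E° − E)/0.0592 = 3(2.46 − 2.533)/0.0592 = -3.699, so Q = 2 × 10^-4.
With Q = [Cr³⁺]·[Ce³⁺]^3/[Ce⁴⁺]^3 and the known concentrations, [Cr³⁺] in the numerator gives [Cr³⁺] = 5.4 × 10^-5 M.

5.4 × 10^-5 M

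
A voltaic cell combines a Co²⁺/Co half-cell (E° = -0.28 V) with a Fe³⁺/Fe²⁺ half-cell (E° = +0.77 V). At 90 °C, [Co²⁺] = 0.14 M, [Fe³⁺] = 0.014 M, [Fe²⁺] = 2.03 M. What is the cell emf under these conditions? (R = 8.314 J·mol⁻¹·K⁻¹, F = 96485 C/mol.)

The Fe³⁺/Fe²⁺ couple has the higher reduction potential and acts as the cathode, so E°_cell = +0.77 − (-0.28) = 1.05 V.
Balancing electrons gives n = 2; the reaction quotient is Q = [Co²⁺]·[Fe²⁺]^2/[Fe³⁺]^2 = 2940.
E = E° − (RT/nF) ln Q = 1.05 − (8.314×363)/(2×96485) × (7.987) = 1.050 − 0.125 = 0.925 V.

0.925 V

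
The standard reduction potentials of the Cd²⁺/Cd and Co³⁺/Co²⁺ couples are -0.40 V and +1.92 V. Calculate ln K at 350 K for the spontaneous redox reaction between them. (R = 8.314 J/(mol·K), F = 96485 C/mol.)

E°_cell = +1.92 − (-0.40) = 2.32 V, with n = 2 electrons transferred.
At equilibrium E = 0, so the Nernst equation gives ln K = nFE°/RT = (2)(96485)(2.32)/((8.314)(350)) = 153.85.

ln K = 153.9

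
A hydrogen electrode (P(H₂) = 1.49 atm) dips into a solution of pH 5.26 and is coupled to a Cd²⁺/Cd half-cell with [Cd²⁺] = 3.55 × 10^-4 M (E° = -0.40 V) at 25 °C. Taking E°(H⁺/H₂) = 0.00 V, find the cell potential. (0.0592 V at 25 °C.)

0.19 V

The hydrogen couple is the cathode, so E°_cell = 0.40 V; n = 2.
[H⁺] = 10^(−5.26) = 5.5 × 10^-6 M, and Q = [Cd²⁺]·P(H₂) / [H⁺]^2 = 1.75 × 10^7.
E = E° − (0.0592/2) log Q = 0.40 − (0.0592/2)(7.243) = 0.186 V.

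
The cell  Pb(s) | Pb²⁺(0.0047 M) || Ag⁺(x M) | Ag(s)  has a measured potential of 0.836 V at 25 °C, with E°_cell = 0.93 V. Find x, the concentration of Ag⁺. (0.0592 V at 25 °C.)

From the Nernst equation, log Q = n(E° − E)/0.0592 = 2(0.93 − 0.836)/0.0592 = 3.176, so Q = 1500.
With Q = [Pb²⁺]/[Ag⁺]^2 and the known concentrations, [Ag⁺]^2 in the denominator gives [Ag⁺] = 0.0018 M.

0.0018 M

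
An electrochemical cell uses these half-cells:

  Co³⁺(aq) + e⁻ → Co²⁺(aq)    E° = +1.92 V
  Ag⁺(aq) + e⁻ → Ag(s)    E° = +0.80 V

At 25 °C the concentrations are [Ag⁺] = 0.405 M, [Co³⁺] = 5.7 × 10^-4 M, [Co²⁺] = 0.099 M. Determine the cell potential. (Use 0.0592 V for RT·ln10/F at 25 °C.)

The Co³⁺/Co²⁺ couple has the higher reduction potential and acts as the cathode, so E°_cell = +1.92 − (+0.80) = 1.12 V.
Balancing electrons gives n = 1; the reaction quotient is Q = [Ag⁺]·[Co²⁺]/[Co³⁺] = 70.3.
At 25 °C, E = E° − (0.0592/n) log Q = 1.12 − (0.0592/1)(1.847) = 1.120 − 0.109 = 1.011 V.

1.01 V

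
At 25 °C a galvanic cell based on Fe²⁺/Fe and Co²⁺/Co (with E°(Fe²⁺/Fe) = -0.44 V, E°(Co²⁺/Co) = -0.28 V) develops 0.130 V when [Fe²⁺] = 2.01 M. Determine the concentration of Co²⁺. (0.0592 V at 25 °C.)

0.19 M

From the Nernst equation, log Q = n(E° − E)/0.0592 = 2(0.16 − 0.130)/0.0592 = 1.014, so Q = 10.3.
With Q = [Fe²⁺]/[Co²⁺] and the known concentrations, [Co²⁺] in the denominator gives [Co²⁺] = 0.19 M.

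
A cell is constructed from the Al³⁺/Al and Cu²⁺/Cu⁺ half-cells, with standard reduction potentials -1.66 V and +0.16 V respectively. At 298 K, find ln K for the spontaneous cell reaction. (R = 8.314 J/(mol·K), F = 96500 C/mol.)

ln K = 212.7

E°_cell = +0.16 − (-1.66) = 1.82 V, with n = 3 electrons transferred.
At equilibrium E = 0, so the Nernst equation gives ln K = nFE°/RT = (3)(96500)(1.82)/((8.314)(298)) = 212.66.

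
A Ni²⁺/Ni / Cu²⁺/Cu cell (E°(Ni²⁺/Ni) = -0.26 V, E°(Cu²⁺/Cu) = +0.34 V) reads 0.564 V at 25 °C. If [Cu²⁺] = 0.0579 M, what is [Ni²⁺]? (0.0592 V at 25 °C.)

From the Nernst equation, log Q = n(E° − E)/0.0592 = 2(0.60 − 0.564)/0.0592 = 1.216, so Q = 16.5.
With Q = [Ni²⁺]/[Cu²⁺] and the known concentrations, [Ni²⁺] in the numerator gives [Ni²⁺] = 0.95 M.

0.95 M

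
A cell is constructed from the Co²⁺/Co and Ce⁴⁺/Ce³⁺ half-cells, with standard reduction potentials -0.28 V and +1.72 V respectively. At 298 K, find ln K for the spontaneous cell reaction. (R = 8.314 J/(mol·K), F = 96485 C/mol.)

E°_cell = +1.72 − (-0.28) = 2.00 V, with n = 2 electrons transferred.
At equilibrium E = 0, so the Nernst equation gives ln K = nFE°/RT = (2)(96485)(2.00)/((8.314)(298)) = 155.77.

ln K = 155.8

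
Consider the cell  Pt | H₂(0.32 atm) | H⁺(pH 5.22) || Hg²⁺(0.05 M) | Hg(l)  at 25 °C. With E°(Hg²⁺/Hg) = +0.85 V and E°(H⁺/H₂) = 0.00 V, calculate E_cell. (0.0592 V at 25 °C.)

1.11 V

The Hg²⁺/Hg couple is the cathode, so E°_cell = 0.85 V; n = 2.
[H⁺] = 10^(−5.22) = 6 × 10^-6 M, and Q = [H⁺]^2 / ([Hg²⁺]·P(H₂)) = 2.27 × 10^-9.
E = E° − (0.0592/2) log Q = 0.85 − (0.0592/2)(-8.644) = 1.106 V.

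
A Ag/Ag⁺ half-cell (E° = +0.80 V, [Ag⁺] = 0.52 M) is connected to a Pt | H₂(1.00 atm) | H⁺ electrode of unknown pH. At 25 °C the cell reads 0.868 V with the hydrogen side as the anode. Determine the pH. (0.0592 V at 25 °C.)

pH = 1.43

E°_cell = 0.80 V and n = 2.
log Q = n(E° − E)/0.0592 = 2×(0.80 − 0.868)/0.0592 = -2.297.
With Q = [H⁺]^2 / ([Ag⁺]^2·P(H₂)), solving for [H⁺] gives log[H⁺] = -1.433, so pH = 1.43.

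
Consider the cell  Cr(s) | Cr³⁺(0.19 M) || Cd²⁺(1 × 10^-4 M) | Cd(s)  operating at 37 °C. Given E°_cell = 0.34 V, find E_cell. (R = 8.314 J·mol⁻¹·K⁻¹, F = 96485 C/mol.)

Balancing electrons gives n = 6; the reaction quotient is Q = [Cr³⁺]^2/[Cd²⁺]^3 = 3.61 × 10^10.
E = E° − (RT/nF) ln Q = 0.34 − (8.314×310)/(6×96485) × (24.310) = 0.340 − 0.108 = 0.232 V.

0.232 V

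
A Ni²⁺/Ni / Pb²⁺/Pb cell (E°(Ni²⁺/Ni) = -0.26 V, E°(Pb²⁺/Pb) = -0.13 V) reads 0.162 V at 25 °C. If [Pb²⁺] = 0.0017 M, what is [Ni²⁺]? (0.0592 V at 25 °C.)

1.4 × 10^-4 M

From the Nernst equation, log Q = n(E° − E)/0.0592 = 2(0.13 − 0.162)/0.0592 = -1.081, so Q = 0.0830.
With Q = [Ni²⁺]/[Pb²⁺] and the known concentrations, [Ni²⁺] in the numerator gives [Ni²⁺] = 1.4 × 10^-4 M.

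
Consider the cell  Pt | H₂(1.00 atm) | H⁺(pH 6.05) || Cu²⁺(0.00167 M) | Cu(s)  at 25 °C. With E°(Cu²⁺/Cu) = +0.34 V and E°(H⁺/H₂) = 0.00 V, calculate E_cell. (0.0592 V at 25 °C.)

The Cu²⁺/Cu couple is the cathode, so E°_cell = 0.34 V; n = 2.
[H⁺] = 10^(−6.05) = 8.9 × 10^-7 M, and Q = [H⁺]^2 / ([Cu²⁺]·P(H₂)) = 4.76 × 10^-10.
E = E° − (0.0592/2) log Q = 0.34 − (0.0592/2)(-9.323) = 0.616 V.

0.62 V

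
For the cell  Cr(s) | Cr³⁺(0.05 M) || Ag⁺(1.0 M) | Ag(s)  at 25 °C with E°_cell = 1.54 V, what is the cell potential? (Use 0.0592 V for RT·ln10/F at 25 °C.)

1.57 V

Balancing electrons gives n = 3; the reaction quotient is Q = [Cr³⁺]/[Ag⁺]^3 = 0.0500.
At 25 °C, E = E° − (0.0592/n) log Q = 1.54 − (0.0592/3)(-1.301) = 1.540 + 0.026 = 1.566 V.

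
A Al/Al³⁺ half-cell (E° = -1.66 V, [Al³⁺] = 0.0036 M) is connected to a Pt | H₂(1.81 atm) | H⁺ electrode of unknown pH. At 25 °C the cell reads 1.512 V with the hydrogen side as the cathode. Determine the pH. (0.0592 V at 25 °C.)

pH = 3.19

E°_cell = 1.66 V and n = 6.
log Q = n(E° − E)/0.0592 = 6×(1.66 − 1.512)/0.0592 = 15.000.
With Q = [Al³⁺]^2·P(H₂)^3 / [H⁺]^6, solving for [H⁺] gives log[H⁺] = -3.186, so pH = 3.19.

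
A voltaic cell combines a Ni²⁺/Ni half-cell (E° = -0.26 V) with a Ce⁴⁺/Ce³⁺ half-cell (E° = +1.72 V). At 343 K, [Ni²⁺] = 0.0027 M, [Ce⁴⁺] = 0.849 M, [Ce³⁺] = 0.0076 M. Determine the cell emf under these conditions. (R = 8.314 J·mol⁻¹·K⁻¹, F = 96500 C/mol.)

The Ce⁴⁺/Ce³⁺ couple has the higher reduction potential and acts as the cathode, so E°_cell = +1.72 − (-0.26) = 1.98 V.
Balancing electrons gives n = 2; the reaction quotient is Q = [Ni²⁺]·[Ce³⁺]^2/[Ce⁴⁺]^2 = 2.16 × 10^-7.
E = E° − (RT/nF) ln Q = 1.98 − (8.314×343)/(2×96500) × (-15.346) = 1.980 + 0.227 = 2.207 V.

2.21 V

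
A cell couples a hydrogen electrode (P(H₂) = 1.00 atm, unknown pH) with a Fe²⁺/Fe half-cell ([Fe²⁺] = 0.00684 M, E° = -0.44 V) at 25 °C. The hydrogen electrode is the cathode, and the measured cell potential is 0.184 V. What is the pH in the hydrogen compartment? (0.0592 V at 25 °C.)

pH = 5.41

E°_cell = 0.44 V and n = 2.
log Q = n(E° − E)/0.0592 = 2×(0.44 − 0.184)/0.0592 = 8.649.
With Q = [Fe²⁺]·P(H₂) / [H⁺]^2, solving for [H⁺] gives log[H⁺] = -5.407, so pH = 5.41.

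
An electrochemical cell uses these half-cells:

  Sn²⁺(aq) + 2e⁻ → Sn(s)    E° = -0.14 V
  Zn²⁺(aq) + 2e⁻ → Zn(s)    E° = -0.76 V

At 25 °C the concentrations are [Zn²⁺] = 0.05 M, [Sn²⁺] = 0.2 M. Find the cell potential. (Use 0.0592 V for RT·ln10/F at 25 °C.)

The Sn²⁺/Sn couple has the higher reduction potential and acts as the cathode, so E°_cell = -0.14 − (-0.76) = 0.62 V.
Balancing electrons gives n = 2; the reaction quotient is Q = [Zn²⁺]/[Sn²⁺] = 0.250.
At 25 °C, E = E° − (0.0592/n) log Q = 0.62 − (0.0592/2)(-0.602) = 0.620 + 0.018 = 0.638 V.

0.638 V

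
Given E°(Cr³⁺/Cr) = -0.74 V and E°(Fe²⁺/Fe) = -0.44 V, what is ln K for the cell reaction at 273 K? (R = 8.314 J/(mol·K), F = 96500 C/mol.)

E°_cell = -0.44 − (-0.74) = 0.30 V, with n = 6 electrons transferred.
At equilibrium E = 0, so the Nernst equation gives ln K = nFE°/RT = (6)(96500)(0.30)/((8.314)(273)) = 76.53.

ln K = 76.5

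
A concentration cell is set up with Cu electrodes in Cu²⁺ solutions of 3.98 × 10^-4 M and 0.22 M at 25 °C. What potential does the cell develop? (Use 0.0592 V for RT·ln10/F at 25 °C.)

Both half-cells are Cu²⁺/Cu, so E°_cell = 0. The concentrated side is the cathode; the cell reaction moves Cu²⁺ from high to low concentration with n = 2.
Q = [Cu²⁺]_dilute/[Cu²⁺]_conc = 3.98 × 10^-4/0.22 = 0.00181.
E = 0 − (0.0592/2) log Q = −(0.0592/2)(-2.743) = 0.0812 V.

0.081 V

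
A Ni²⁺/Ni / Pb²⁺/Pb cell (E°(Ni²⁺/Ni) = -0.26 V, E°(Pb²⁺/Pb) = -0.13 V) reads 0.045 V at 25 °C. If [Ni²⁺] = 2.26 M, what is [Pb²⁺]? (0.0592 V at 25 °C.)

0.003 M

From the Nernst equation, log Q = n(E° − E)/0.0592 = 2(0.13 − 0.045)/0.0592 = 2.872, so Q = 744.
With Q = [Ni²⁺]/[Pb²⁺] and the known concentrations, [Pb²⁺] in the denominator gives [Pb²⁺] = 0.003 M.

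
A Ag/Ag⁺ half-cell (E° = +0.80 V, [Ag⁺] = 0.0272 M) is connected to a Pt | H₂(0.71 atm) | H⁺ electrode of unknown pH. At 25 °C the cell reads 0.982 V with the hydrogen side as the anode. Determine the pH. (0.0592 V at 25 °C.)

pH = 4.71

E°_cell = 0.80 V and n = 2.
log Q = n(E° − E)/0.0592 = 2×(0.80 − 0.982)/0.0592 = -6.149.
With Q = [H⁺]^2 / ([Ag⁺]^2·P(H₂)), solving for [H⁺] gives log[H⁺] = -4.714, so pH = 4.71.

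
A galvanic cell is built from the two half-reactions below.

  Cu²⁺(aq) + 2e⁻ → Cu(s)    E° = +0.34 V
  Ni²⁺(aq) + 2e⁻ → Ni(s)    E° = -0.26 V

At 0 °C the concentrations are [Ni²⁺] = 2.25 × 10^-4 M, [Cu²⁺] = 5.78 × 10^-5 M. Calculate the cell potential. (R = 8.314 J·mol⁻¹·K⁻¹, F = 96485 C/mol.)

The Cu²⁺/Cu couple has the higher reduction potential and acts as the cathode, so E°_cell = +0.34 − (-0.26) = 0.60 V.
Balancing electrons gives n = 2; the reaction quotient is Q = [Ni²⁺]/[Cu²⁺] = 3.89.
E = E° − (RT/nF) ln Q = 0.60 − (8.314×273)/(2×96485) × (1.359) = 0.600 − 0.016 = 0.584 V.

0.584 V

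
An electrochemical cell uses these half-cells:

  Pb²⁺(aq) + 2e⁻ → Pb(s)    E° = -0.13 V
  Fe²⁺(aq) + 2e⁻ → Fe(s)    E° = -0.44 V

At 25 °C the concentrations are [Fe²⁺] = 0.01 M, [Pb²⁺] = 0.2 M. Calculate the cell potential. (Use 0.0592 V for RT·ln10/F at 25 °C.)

0.349 V

The Pb²⁺/Pb couple has the higher reduction potential and acts as the cathode, so E°_cell = -0.13 − (-0.44) = 0.31 V.
Balancing electrons gives n = 2; the reaction quotient is Q = [Fe²⁺]/[Pb²⁺] = 0.0500.
At 25 °C, E = E° − (0.0592/n) log Q = 0.31 − (0.0592/2)(-1.301) = 0.310 + 0.039 = 0.349 V.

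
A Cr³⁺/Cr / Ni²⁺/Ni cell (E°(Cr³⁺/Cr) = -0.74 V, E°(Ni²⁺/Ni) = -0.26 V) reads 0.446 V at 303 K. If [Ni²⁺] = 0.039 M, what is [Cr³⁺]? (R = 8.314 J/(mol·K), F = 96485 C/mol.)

0.38 M

From the Nernst equation, ln Q = nF(E° − E)/RT = 6×96485×(0.48 − 0.446)/(8.314×303) = 7.813, so Q = 2470.
With Q = [Cr³⁺]^2/[Ni²⁺]^3 and the known concentrations, [Cr³⁺]^2 in the numerator gives [Cr³⁺] = 0.38 M.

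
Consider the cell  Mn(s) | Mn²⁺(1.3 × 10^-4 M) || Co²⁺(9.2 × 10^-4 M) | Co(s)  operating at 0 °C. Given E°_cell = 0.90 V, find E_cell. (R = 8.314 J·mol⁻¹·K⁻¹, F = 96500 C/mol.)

0.923 V

Balancing electrons gives n = 2; the reaction quotient is Q = [Mn²⁺]/[Co²⁺] = 0.141.
E = E° − (RT/nF) ln Q = 0.90 − (8.314×273)/(2×96500) × (-1.957) = 0.900 + 0.023 = 0.923 V.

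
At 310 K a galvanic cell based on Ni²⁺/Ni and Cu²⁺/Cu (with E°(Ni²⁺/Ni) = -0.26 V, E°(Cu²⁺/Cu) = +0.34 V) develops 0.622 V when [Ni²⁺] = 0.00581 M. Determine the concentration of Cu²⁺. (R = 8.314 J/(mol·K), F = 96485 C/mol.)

0.03 M

From the Nernst equation, ln Q = nF(E° − E)/RT = 2×96485×(0.60 − 0.622)/(8.314×310) = -1.647, so Q = 0.193.
With Q = [Ni²⁺]/[Cu²⁺] and the known concentrations, [Cu²⁺] in the denominator gives [Cu²⁺] = 0.03 M.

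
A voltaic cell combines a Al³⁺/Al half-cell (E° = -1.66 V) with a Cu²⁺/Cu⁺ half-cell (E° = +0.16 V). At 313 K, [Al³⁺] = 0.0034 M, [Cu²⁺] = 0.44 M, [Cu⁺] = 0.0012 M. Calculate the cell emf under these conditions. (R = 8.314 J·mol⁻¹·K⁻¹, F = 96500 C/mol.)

2.03 V

The Cu²⁺/Cu⁺ couple has the higher reduction potential and acts as the cathode, so E°_cell = +0.16 − (-1.66) = 1.82 V.
Balancing electrons gives n = 3; the reaction quotient is Q = [Al³⁺]·[Cu⁺]^3/[Cu²⁺]^3 = 6.9 × 10^-11.
E = E° − (RT/nF) ln Q = 1.82 − (8.314×313)/(3×96500) × (-23.397) = 1.820 + 0.210 = 2.030 V.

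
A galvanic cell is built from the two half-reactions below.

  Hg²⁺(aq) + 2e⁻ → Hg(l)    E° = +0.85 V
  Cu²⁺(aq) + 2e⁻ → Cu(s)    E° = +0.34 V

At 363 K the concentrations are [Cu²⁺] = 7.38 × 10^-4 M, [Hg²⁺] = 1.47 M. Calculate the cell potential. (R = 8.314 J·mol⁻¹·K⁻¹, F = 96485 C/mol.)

The Hg²⁺/Hg couple has the higher reduction potential and acts as the cathode, so E°_cell = +0.85 − (+0.34) = 0.51 V.
Balancing electrons gives n = 2; the reaction quotient is Q = [Cu²⁺]/[Hg²⁺] = 5.02 × 10^-4.
E = E° − (RT/nF) ln Q = 0.51 − (8.314×363)/(2×96485) × (-7.597) = 0.510 + 0.119 = 0.629 V.

0.629 V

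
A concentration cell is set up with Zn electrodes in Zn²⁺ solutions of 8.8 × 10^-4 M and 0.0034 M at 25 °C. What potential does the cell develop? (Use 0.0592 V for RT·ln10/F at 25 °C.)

0.017 V

Both half-cells are Zn²⁺/Zn, so E°_cell = 0. The concentrated side is the cathode; the cell reaction moves Zn²⁺ from high to low concentration with n = 2.
Q = [Zn²⁺]_dilute/[Zn²⁺]_conc = 8.8 × 10^-4/0.0034 = 0.259.
E = 0 − (0.0592/2) log Q = −(0.0592/2)(-0.587) = 0.0174 V.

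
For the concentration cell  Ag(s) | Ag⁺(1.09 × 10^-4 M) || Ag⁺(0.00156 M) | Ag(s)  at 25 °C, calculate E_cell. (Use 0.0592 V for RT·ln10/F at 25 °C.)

0.068 V

Both half-cells are Ag⁺/Ag, so E°_cell = 0. The concentrated side is the cathode; the cell reaction moves Ag⁺ from high to low concentration with n = 1.
Q = [Ag⁺]_dilute/[Ag⁺]_conc = 1.09 × 10^-4/0.00156 = 0.0699.
E = 0 − (0.0592/1) log Q = −(0.0592/1)(-1.156) = 0.0684 V.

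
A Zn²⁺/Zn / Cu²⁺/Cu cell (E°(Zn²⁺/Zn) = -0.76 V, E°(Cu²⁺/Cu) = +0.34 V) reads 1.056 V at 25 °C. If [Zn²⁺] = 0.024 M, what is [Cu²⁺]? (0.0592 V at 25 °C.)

From the Nernst equation, log Q = n(E° − E)/0.0592 = 2(1.10 − 1.056)/0.0592 = 1.486, so Q = 30.7.
With Q = [Zn²⁺]/[Cu²⁺] and the known concentrations, [Cu²⁺] in the denominator gives [Cu²⁺] = 7.8 × 10^-4 M.

7.8 × 10^-4 M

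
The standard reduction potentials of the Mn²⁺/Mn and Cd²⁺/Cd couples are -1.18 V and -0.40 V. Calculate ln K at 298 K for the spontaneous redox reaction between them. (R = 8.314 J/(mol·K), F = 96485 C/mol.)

ln K = 60.8

E°_cell = -0.40 − (-1.18) = 0.78 V, with n = 2 electrons transferred.
At equilibrium E = 0, so the Nernst equation gives ln K = nFE°/RT = (2)(96485)(0.78)/((8.314)(298)) = 60.75.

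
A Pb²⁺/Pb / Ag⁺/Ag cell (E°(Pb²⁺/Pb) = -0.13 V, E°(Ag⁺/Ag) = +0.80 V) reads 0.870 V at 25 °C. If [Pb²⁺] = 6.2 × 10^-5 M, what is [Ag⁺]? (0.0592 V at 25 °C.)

From the Nernst equation, log Q = n(E° − E)/0.0592 = 2(0.93 − 0.870)/0.0592 = 2.027, so Q = 106.
With Q = [Pb²⁺]/[Ag⁺]^2 and the known concentrations, [Ag⁺]^2 in the denominator gives [Ag⁺] = 7.6 × 10^-4 M.

7.6 × 10^-4 M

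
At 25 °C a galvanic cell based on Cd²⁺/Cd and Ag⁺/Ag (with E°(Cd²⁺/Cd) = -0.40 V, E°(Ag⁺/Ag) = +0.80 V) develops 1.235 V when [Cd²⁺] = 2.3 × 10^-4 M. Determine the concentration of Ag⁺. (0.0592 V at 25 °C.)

0.059 M

From the Nernst equation, log Q = n(E° − E)/0.0592 = 2(1.20 − 1.235)/0.0592 = -1.182, so Q = 0.0657.
With Q = [Cd²⁺]/[Ag⁺]^2 and the known concentrations, [Ag⁺]^2 in the denominator gives [Ag⁺] = 0.059 M.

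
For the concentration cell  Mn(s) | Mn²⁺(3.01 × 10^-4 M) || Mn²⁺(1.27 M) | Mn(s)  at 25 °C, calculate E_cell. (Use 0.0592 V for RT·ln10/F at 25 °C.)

Both half-cells are Mn²⁺/Mn, so E°_cell = 0. The concentrated side is the cathode; the cell reaction moves Mn²⁺ from high to low concentration with n = 2.
Q = [Mn²⁺]_dilute/[Mn²⁺]_conc = 3.01 × 10^-4/1.27 = 2.37 × 10^-4.
E = 0 − (0.0592/2) log Q = −(0.0592/2)(-3.625) = 0.1073 V.

0.11 V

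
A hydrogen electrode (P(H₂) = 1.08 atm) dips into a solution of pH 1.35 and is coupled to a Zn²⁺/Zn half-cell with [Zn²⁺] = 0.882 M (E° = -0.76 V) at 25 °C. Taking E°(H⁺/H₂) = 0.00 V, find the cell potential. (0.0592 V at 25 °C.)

0.68 V

The hydrogen couple is the cathode, so E°_cell = 0.76 V; n = 2.
[H⁺] = 10^(−1.35) = 0.045 M, and Q = [Zn²⁺]·P(H₂) / [H⁺]^2 = 477.
E = E° − (0.0592/2) log Q = 0.76 − (0.0592/2)(2.679) = 0.681 V.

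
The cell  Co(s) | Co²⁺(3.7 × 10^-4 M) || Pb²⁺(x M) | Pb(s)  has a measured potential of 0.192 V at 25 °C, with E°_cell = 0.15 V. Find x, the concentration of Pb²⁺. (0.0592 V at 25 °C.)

0.0097 M

From the Nernst equation, log Q = n(E° − E)/0.0592 = 2(0.15 − 0.192)/0.0592 = -1.419, so Q = 0.0381.
With Q = [Co²⁺]/[Pb²⁺] and the known concentrations, [Pb²⁺] in the denominator gives [Pb²⁺] = 0.0097 M.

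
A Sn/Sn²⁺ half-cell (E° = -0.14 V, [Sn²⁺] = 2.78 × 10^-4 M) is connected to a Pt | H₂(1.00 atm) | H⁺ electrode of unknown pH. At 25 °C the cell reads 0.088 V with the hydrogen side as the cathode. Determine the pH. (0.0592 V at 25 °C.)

pH = 2.66

E°_cell = 0.14 V and n = 2.
log Q = n(E° − E)/0.0592 = 2×(0.14 − 0.088)/0.0592 = 1.757.
With Q = [Sn²⁺]·P(H₂) / [H⁺]^2, solving for [H⁺] gives log[H⁺] = -2.656, so pH = 2.66.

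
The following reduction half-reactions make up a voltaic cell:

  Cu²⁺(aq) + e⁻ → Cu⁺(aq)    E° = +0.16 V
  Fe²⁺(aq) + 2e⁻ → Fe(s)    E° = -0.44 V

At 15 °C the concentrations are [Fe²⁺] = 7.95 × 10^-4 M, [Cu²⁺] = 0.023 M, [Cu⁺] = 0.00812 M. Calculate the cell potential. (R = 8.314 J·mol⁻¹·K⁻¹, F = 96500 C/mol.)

The Cu²⁺/Cu⁺ couple has the higher reduction potential and acts as the cathode, so E°_cell = +0.16 − (-0.44) = 0.60 V.
Balancing electrons gives n = 2; the reaction quotient is Q = [Fe²⁺]·[Cu⁺]^2/[Cu²⁺]^2 = 9.91 × 10^-5.
E = E° − (RT/nF) ln Q = 0.60 − (8.314×288)/(2×96500) × (-9.219) = 0.600 + 0.114 = 0.714 V.

0.714 V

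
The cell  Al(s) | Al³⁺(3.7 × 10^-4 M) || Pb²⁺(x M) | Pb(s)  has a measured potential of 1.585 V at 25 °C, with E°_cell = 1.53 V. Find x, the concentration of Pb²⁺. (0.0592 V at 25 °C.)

From the Nernst equation, log Q = n(E° − E)/0.0592 = 6(1.53 − 1.585)/0.0592 = -5.574, so Q = 2.66 × 10^-6.
With Q = [Al³⁺]^2/[Pb²⁺]^3 and the known concentrations, [Pb²⁺]^3 in the denominator gives [Pb²⁺] = 0.37 M.

0.37 M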